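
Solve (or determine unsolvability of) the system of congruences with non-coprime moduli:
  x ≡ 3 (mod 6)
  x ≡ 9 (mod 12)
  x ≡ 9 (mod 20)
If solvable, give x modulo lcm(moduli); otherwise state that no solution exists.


Moduli 6, 12, 20 are not pairwise coprime, so CRT works modulo lcm(m_i) when all pairwise compatibility conditions hold.
Pairwise compatibility: gcd(m_i, m_j) must divide a_i - a_j for every pair.
Merge one congruence at a time:
  Start: x ≡ 3 (mod 6).
  Combine with x ≡ 9 (mod 12): gcd(6, 12) = 6; 9 - 3 = 6, which IS divisible by 6, so compatible.
    Write x = 3 + 6·t and substitute into x ≡ 9 (mod 12): 6·t ≡ 9 − 3 = 6 (mod 12).
    Divide the congruence (and modulus) by g = 6: 1·t ≡ 1 (mod 2).
    So t ≡ 1 (mod 2).
    Then x = 3 + 6·1 = 9, valid modulo lcm(6, 12) = 12: x ≡ 9 (mod 12).
  Combine with x ≡ 9 (mod 20): gcd(12, 20) = 4; 9 - 9 = 0, which IS divisible by 4, so compatible.
    Write x = 9 + 12·t and substitute into x ≡ 9 (mod 20): 12·t ≡ 9 − 9 = 0 (mod 20).
    Divide the congruence (and modulus) by g = 4: 3·t ≡ 0 (mod 5).
    The inverse of 3 mod 5 is 2 (since 3·2 = 6 = 1·5 + 1), so t ≡ 2·0 = 0 ≡ 0 (mod 5).
    Then x = 9 + 12·0 = 9, valid modulo lcm(12, 20) = 60: x ≡ 9 (mod 60).
Verify: 9 mod 6 = 3, 9 mod 12 = 9, 9 mod 20 = 9.

x ≡ 9 (mod 60).


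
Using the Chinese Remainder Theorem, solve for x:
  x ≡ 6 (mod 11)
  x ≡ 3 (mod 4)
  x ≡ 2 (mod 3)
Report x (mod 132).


Moduli 11, 4, 3 are pairwise coprime; by CRT there is a unique solution modulo M = 11 · 4 · 3 = 132.
Solve pairwise, accumulating the modulus:
  Start with x ≡ 6 (mod 11).
  Combine with x ≡ 3 (mod 4): since gcd(11, 4) = 1, we get a unique residue mod 44.
    Write x = 6 + 11·t and substitute into x ≡ 3 (mod 4): 11·t ≡ 3 − 6 = -3 (mod 4).
    Reduce coefficients mod 4: 3·t ≡ 1 (mod 4).
    The inverse of 3 mod 4 is 3 (since 3·3 = 9 = 2·4 + 1), so t ≡ 3·1 = 3 ≡ 3 (mod 4).
    Then x = 6 + 11·3 = 39, valid modulo lcm(11, 4) = 44: x ≡ 39 (mod 44).
  Combine with x ≡ 2 (mod 3): since gcd(44, 3) = 1, we get a unique residue mod 132.
    Write x = 39 + 44·t and substitute into x ≡ 2 (mod 3): 44·t ≡ 2 − 39 = -37 (mod 3).
    Reduce coefficients mod 3: 2·t ≡ 2 (mod 3).
    The inverse of 2 mod 3 is 2 (since 2·2 = 4 = 1·3 + 1), so t ≡ 2·2 = 4 ≡ 1 (mod 3).
    Then x = 39 + 44·1 = 83, valid modulo lcm(44, 3) = 132: x ≡ 83 (mod 132).
Verify: 83 mod 11 = 6 ✓, 83 mod 4 = 3 ✓, 83 mod 3 = 2 ✓.

x ≡ 83 (mod 132).


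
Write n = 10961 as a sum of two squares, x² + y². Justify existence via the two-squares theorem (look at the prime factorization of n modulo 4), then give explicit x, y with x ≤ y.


Step 1: Factor n = 10961 = 97 · 113.
Step 2: Check the mod-4 condition on each prime factor: 97 ≡ 1 (mod 4), exponent 1; 113 ≡ 1 (mod 4), exponent 1.
All primes ≡ 3 (mod 4) appear to even exponent (or don't appear), so by the two-squares theorem n IS expressible as a sum of two squares.
Step 3: Build a representation. Here n = 97 · 113 is a product of primes ≡ 1 (mod 4). Each prime p ≡ 1 (mod 4) is itself a sum of two squares; find a² by testing p − a² for a perfect square:
  97: 97 − 1² = 96, 97 − 2² = 93, 97 − 3² = 88, 97 − 4² = 81 = 9² ⇒ 97 = 4² + 9².
  113: 113 − 1² = 112, 113 − 2² = 109, 113 − 3² = 104, 113 − 4² = 97, 113 − 5² = 88, 113 − 6² = 77, 113 − 7² = 64 = 8² ⇒ 113 = 7² + 8².
  Combine using the Brahmagupta–Fibonacci identity (a² + b²)(c² + d²) = (ac − bd)² + (ad + bc)² = (ac + bd)² + (ad − bc)²:
  97 · 113 = 10961: from (4² + 9²)(7² + 8²), take (4·7 − 9·8, 4·8 + 9·7) = (28 − 72, 32 + 63) = (-44, 95); dropping signs (only squares matter) gives (44, 95); check 44² + 95² = 1936 + 9025 = 10961 ✓.
Step 4: Order so x ≤ y and verify: 44² + 95² = 1936 + 9025 = 10961 = n. ✓

n = 10961 = 44² + 95² (one valid representation with x ≤ y).


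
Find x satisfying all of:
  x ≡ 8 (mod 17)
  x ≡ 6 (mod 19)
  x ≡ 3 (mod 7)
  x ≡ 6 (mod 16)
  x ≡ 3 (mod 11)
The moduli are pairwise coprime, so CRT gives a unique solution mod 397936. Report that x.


Product of moduli M = 17 · 19 · 7 · 16 · 11 = 397936.
Merge one congruence at a time:
  Start: x ≡ 8 (mod 17).
  Combine with x ≡ 6 (mod 19); new modulus lcm = 323.
    Write x = 8 + 17·t and substitute into x ≡ 6 (mod 19): 17·t ≡ 6 − 8 = -2 (mod 19).
    Reduce coefficients mod 19: 17·t ≡ 17 (mod 19).
    The inverse of 17 mod 19 is 9 (since 17·9 = 153 = 8·19 + 1), so t ≡ 9·17 = 153 ≡ 1 (mod 19).
    Then x = 8 + 17·1 = 25, valid modulo lcm(17, 19) = 323: x ≡ 25 (mod 323).
  Combine with x ≡ 3 (mod 7); new modulus lcm = 2261.
    Write x = 25 + 323·t and substitute into x ≡ 3 (mod 7): 323·t ≡ 3 − 25 = -22 (mod 7).
    Reduce coefficients mod 7: 1·t ≡ 6 (mod 7).
    So t ≡ 6 (mod 7).
    Then x = 25 + 323·6 = 1963, valid modulo lcm(323, 7) = 2261: x ≡ 1963 (mod 2261).
  Combine with x ≡ 6 (mod 16); new modulus lcm = 36176.
    Write x = 1963 + 2261·t and substitute into x ≡ 6 (mod 16): 2261·t ≡ 6 − 1963 = -1957 (mod 16).
    Reduce coefficients mod 16: 5·t ≡ 11 (mod 16).
    The inverse of 5 mod 16 is 13 (since 5·13 = 65 = 4·16 + 1), so t ≡ 13·11 = 143 ≡ 15 (mod 16).
    Then x = 1963 + 2261·15 = 35878, valid modulo lcm(2261, 16) = 36176: x ≡ 35878 (mod 36176).
  Combine with x ≡ 3 (mod 11); new modulus lcm = 397936.
    Write x = 35878 + 36176·t and substitute into x ≡ 3 (mod 11): 36176·t ≡ 3 − 35878 = -35875 (mod 11).
    Reduce coefficients mod 11: 8·t ≡ 7 (mod 11).
    The inverse of 8 mod 11 is 7 (since 8·7 = 56 = 5·11 + 1), so t ≡ 7·7 = 49 ≡ 5 (mod 11).
    Then x = 35878 + 36176·5 = 216758, valid modulo lcm(36176, 11) = 397936: x ≡ 216758 (mod 397936).
Verify against each original: 216758 mod 17 = 8, 216758 mod 19 = 6, 216758 mod 7 = 3, 216758 mod 16 = 6, 216758 mod 11 = 3.

x ≡ 216758 (mod 397936).


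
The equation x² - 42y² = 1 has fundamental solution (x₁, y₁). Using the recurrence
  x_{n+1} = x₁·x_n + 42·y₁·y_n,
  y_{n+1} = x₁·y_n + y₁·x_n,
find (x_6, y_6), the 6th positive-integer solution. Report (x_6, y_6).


Step 1: Find the fundamental solution (x₁, y₁) of x² - 42y² = 1.
  Expand √42 as a continued fraction. a₀ = ⌊√42⌋ = 6; iterate m_{k+1} = d_k·a_k − m_k, d_{k+1} = (42 − m_{k+1}²)/d_k, a_{k+1} = ⌊(a₀ + m_{k+1})/d_{k+1}⌋ (starting m₀ = 0, d₀ = 1), with convergents p_k = a_k·p_{k-1} + p_{k-2}, q_k = a_k·q_{k-1} + q_{k-2} (p₋₁ = 1, q₋₁ = 0):
  k = 0: a₀ = 6; p₀/q₀ = 6/1; p₀² − 42·q₀² = 36 − 42 = -6.
  k = 1: m = 6, d = 6, a = ⌊(6 + 6)/6⌋ = 2; p/q = (2·6 + 1)/(2·1 + 0) = 13/2; p² − 42·q² = 169 − 168 = 1.
  The first convergent with p² − 42·q² = 1 gives the fundamental solution (x₁, y₁) = (13, 2).
Step 2: Apply the recurrence (x_{n+1}, y_{n+1}) = (x₁x_n + 42y₁y_n, x₁y_n + y₁x_n) repeatedly.
  From (x_1, y_1) = (13, 2): x_2 = 13·13 + 42·2·2 = 337; y_2 = 13·2 + 2·13 = 52.
  From (x_2, y_2) = (337, 52): x_3 = 13·337 + 42·2·52 = 8749; y_3 = 13·52 + 2·337 = 1350.
  From (x_3, y_3) = (8749, 1350): x_4 = 13·8749 + 42·2·1350 = 227137; y_4 = 13·1350 + 2·8749 = 35048.
  From (x_4, y_4) = (227137, 35048): x_5 = 13·227137 + 42·2·35048 = 5896813; y_5 = 13·35048 + 2·227137 = 909898.
  From (x_5, y_5) = (5896813, 909898): x_6 = 13·5896813 + 42·2·909898 = 153090001; y_6 = 13·909898 + 2·5896813 = 23622300.
Step 3: Verify x_6² - 42·y_6² = 23436548406180001 - 23436548406180000 = 1 (should be 1). ✓

(x_1, y_1) = (13, 2); (x_6, y_6) = (153090001, 23622300).


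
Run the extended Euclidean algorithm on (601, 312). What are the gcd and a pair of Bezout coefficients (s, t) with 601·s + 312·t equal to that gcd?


Euclidean algorithm on (601, 312) — divide until remainder is 0:
  601 = 1 · 312 + 289
  312 = 1 · 289 + 23
  289 = 12 · 23 + 13
  23 = 1 · 13 + 10
  13 = 1 · 10 + 3
  10 = 3 · 3 + 1
  3 = 3 · 1 + 0
gcd(601, 312) = 1.
Track Bezout coefficients alongside the remainders: start with r₀ = 601 = a·1 + b·0 (s = 1, t = 0) and r₁ = 312 = a·0 + b·1 (s = 0, t = 1); each new remainder r_{k+1} = r_{k-1} − q_k·r_k inherits s_{k+1} = s_{k-1} − q_k·s_k, t_{k+1} = t_{k-1} − q_k·t_k, so r_k = a·s_k + b·t_k at every step:
  q = 1: r = 289, s = 1 − 1·0 = 1, t = 0 − 1·1 = -1  (check: 601·1 + 312·(-1) = 289)
  q = 1: r = 23, s = 0 − 1·1 = -1, t = 1 − 1·(-1) = 2  (check: 601·(-1) + 312·2 = 23)
  q = 12: r = 13, s = 1 − 12·(-1) = 13, t = -1 − 12·2 = -25  (check: 601·13 + 312·(-25) = 13)
  q = 1: r = 10, s = -1 − 1·13 = -14, t = 2 − 1·(-25) = 27  (check: 601·(-14) + 312·27 = 10)
  q = 1: r = 3, s = 13 − 1·(-14) = 27, t = -25 − 1·27 = -52  (check: 601·27 + 312·(-52) = 3)
  q = 3: r = 1, s = -14 − 3·27 = -95, t = 27 − 3·(-52) = 183  (check: 601·(-95) + 312·183 = 1)
The row with r = 1 (the gcd) gives the Bezout coefficients s = -95, t = 183.
Result: 601 · (-95) + 312 · (183) = 1.

gcd(601, 312) = 1; s = -95, t = 183 (check: 601·(-95) + 312·183 = 1).


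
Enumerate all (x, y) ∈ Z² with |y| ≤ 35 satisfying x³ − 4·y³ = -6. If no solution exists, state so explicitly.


The equation is x³ - 4y³ = -6. For fixed y, x³ = 4·y³ − 6, so a solution requires the RHS to be a perfect cube.
Strategy: iterate y from -35 to 35, compute RHS = 4·y³ − 6, and check whether it is a (positive or negative) perfect cube.
Check small values of y:
  y = 0: RHS = -6 is not a perfect cube.
  y = 1: RHS = -2 is not a perfect cube.
  y = -1: RHS = -10 is not a perfect cube.
  y = 2: RHS = 26 is not a perfect cube.
  y = -2: RHS = -38 is not a perfect cube.
  y = 3: RHS = 102 is not a perfect cube.
  y = -3: RHS = -114 is not a perfect cube.
Continuing the search up to |y| = 35 finds no solutions either.
No (x, y) in the scanned range satisfies the equation.

No integer solutions with |y| ≤ 35.


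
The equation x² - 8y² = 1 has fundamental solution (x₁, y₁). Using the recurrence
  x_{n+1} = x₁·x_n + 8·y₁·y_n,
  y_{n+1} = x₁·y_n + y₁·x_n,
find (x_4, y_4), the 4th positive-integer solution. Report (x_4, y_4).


Step 1: Find the fundamental solution (x₁, y₁) of x² - 8y² = 1.
  Expand √8 as a continued fraction. a₀ = ⌊√8⌋ = 2; iterate m_{k+1} = d_k·a_k − m_k, d_{k+1} = (8 − m_{k+1}²)/d_k, a_{k+1} = ⌊(a₀ + m_{k+1})/d_{k+1}⌋ (starting m₀ = 0, d₀ = 1), with convergents p_k = a_k·p_{k-1} + p_{k-2}, q_k = a_k·q_{k-1} + q_{k-2} (p₋₁ = 1, q₋₁ = 0):
  k = 0: a₀ = 2; p₀/q₀ = 2/1; p₀² − 8·q₀² = 4 − 8 = -4.
  k = 1: m = 2, d = 4, a = ⌊(2 + 2)/4⌋ = 1; p/q = (1·2 + 1)/(1·1 + 0) = 3/1; p² − 8·q² = 9 − 8 = 1.
  The first convergent with p² − 8·q² = 1 gives the fundamental solution (x₁, y₁) = (3, 1).
Step 2: Apply the recurrence (x_{n+1}, y_{n+1}) = (x₁x_n + 8y₁y_n, x₁y_n + y₁x_n) repeatedly.
  From (x_1, y_1) = (3, 1): x_2 = 3·3 + 8·1·1 = 17; y_2 = 3·1 + 1·3 = 6.
  From (x_2, y_2) = (17, 6): x_3 = 3·17 + 8·1·6 = 99; y_3 = 3·6 + 1·17 = 35.
  From (x_3, y_3) = (99, 35): x_4 = 3·99 + 8·1·35 = 577; y_4 = 3·35 + 1·99 = 204.
Step 3: Verify x_4² - 8·y_4² = 332929 - 332928 = 1 (should be 1). ✓

(x_1, y_1) = (3, 1); (x_4, y_4) = (577, 204).


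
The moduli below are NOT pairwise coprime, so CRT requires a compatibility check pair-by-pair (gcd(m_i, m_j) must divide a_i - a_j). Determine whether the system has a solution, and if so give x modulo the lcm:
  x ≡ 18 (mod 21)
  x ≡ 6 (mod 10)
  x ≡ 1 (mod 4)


Moduli 21, 10, 4 are not pairwise coprime, so CRT works modulo lcm(m_i) when all pairwise compatibility conditions hold.
Pairwise compatibility: gcd(m_i, m_j) must divide a_i - a_j for every pair.
Merge one congruence at a time:
  Start: x ≡ 18 (mod 21).
  Combine with x ≡ 6 (mod 10): gcd(21, 10) = 1; 6 - 18 = -12, which IS divisible by 1, so compatible.
    Write x = 18 + 21·t and substitute into x ≡ 6 (mod 10): 21·t ≡ 6 − 18 = -12 (mod 10).
    Reduce coefficients mod 10: 1·t ≡ 8 (mod 10).
    So t ≡ 8 (mod 10).
    Then x = 18 + 21·8 = 186, valid modulo lcm(21, 10) = 210: x ≡ 186 (mod 210).
  Combine with x ≡ 1 (mod 4): gcd(210, 4) = 2, and 1 - 186 = -185 is NOT divisible by 2.
    ⇒ system is inconsistent (no integer solution).

No solution (the system is inconsistent).


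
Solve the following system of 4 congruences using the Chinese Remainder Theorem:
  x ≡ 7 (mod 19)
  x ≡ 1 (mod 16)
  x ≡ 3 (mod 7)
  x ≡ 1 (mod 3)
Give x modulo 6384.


Product of moduli M = 19 · 16 · 7 · 3 = 6384.
Merge one congruence at a time:
  Start: x ≡ 7 (mod 19).
  Combine with x ≡ 1 (mod 16); new modulus lcm = 304.
    Write x = 7 + 19·t and substitute into x ≡ 1 (mod 16): 19·t ≡ 1 − 7 = -6 (mod 16).
    Reduce coefficients mod 16: 3·t ≡ 10 (mod 16).
    The inverse of 3 mod 16 is 11 (since 3·11 = 33 = 2·16 + 1), so t ≡ 11·10 = 110 ≡ 14 (mod 16).
    Then x = 7 + 19·14 = 273, valid modulo lcm(19, 16) = 304: x ≡ 273 (mod 304).
  Combine with x ≡ 3 (mod 7); new modulus lcm = 2128.
    Write x = 273 + 304·t and substitute into x ≡ 3 (mod 7): 304·t ≡ 3 − 273 = -270 (mod 7).
    Reduce coefficients mod 7: 3·t ≡ 3 (mod 7).
    The inverse of 3 mod 7 is 5 (since 3·5 = 15 = 2·7 + 1), so t ≡ 5·3 = 15 ≡ 1 (mod 7).
    Then x = 273 + 304·1 = 577, valid modulo lcm(304, 7) = 2128: x ≡ 577 (mod 2128).
  Combine with x ≡ 1 (mod 3); new modulus lcm = 6384.
    Write x = 577 + 2128·t and substitute into x ≡ 1 (mod 3): 2128·t ≡ 1 − 577 = -576 (mod 3).
    Reduce coefficients mod 3: 1·t ≡ 0 (mod 3).
    So t ≡ 0 (mod 3).
    Then x = 577 + 2128·0 = 577, valid modulo lcm(2128, 3) = 6384: x ≡ 577 (mod 6384).
Verify against each original: 577 mod 19 = 7, 577 mod 16 = 1, 577 mod 7 = 3, 577 mod 3 = 1.

x ≡ 577 (mod 6384).


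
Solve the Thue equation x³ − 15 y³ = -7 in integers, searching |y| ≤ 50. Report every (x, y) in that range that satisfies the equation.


The equation is x³ - 15y³ = -7. For fixed y, x³ = 15·y³ − 7, so a solution requires the RHS to be a perfect cube.
Strategy: iterate y from -50 to 50, compute RHS = 15·y³ − 7, and check whether it is a (positive or negative) perfect cube.
Check small values of y:
  y = 0: RHS = -7 is not a perfect cube.
  y = 1: RHS = 8 = (2)³ ⇒ x = 2 works.
  y = -1: RHS = -22 is not a perfect cube.
  y = 2: RHS = 113 is not a perfect cube.
  y = -2: RHS = -127 is not a perfect cube.
  y = 3: RHS = 398 is not a perfect cube.
  y = -3: RHS = -412 is not a perfect cube.
Continuing the search up to |y| = 50 finds no further solutions beyond those listed.
Collected solutions: (2, 1).

Solutions (with |y| ≤ 50): (2, 1).


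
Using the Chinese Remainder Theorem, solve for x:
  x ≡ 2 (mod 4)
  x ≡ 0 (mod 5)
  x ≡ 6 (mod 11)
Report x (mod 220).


Moduli 4, 5, 11 are pairwise coprime; by CRT there is a unique solution modulo M = 4 · 5 · 11 = 220.
Solve pairwise, accumulating the modulus:
  Start with x ≡ 2 (mod 4).
  Combine with x ≡ 0 (mod 5): since gcd(4, 5) = 1, we get a unique residue mod 20.
    Write x = 2 + 4·t and substitute into x ≡ 0 (mod 5): 4·t ≡ 0 − 2 = -2 (mod 5).
    Reduce coefficients mod 5: 4·t ≡ 3 (mod 5).
    The inverse of 4 mod 5 is 4 (since 4·4 = 16 = 3·5 + 1), so t ≡ 4·3 = 12 ≡ 2 (mod 5).
    Then x = 2 + 4·2 = 10, valid modulo lcm(4, 5) = 20: x ≡ 10 (mod 20).
  Combine with x ≡ 6 (mod 11): since gcd(20, 11) = 1, we get a unique residue mod 220.
    Write x = 10 + 20·t and substitute into x ≡ 6 (mod 11): 20·t ≡ 6 − 10 = -4 (mod 11).
    Reduce coefficients mod 11: 9·t ≡ 7 (mod 11).
    The inverse of 9 mod 11 is 5 (since 9·5 = 45 = 4·11 + 1), so t ≡ 5·7 = 35 ≡ 2 (mod 11).
    Then x = 10 + 20·2 = 50, valid modulo lcm(20, 11) = 220: x ≡ 50 (mod 220).
Verify: 50 mod 4 = 2 ✓, 50 mod 5 = 0 ✓, 50 mod 11 = 6 ✓.

x ≡ 50 (mod 220).


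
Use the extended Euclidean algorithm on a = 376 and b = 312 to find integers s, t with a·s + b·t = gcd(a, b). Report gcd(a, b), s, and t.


Euclidean algorithm on (376, 312) — divide until remainder is 0:
  376 = 1 · 312 + 64
  312 = 4 · 64 + 56
  64 = 1 · 56 + 8
  56 = 7 · 8 + 0
gcd(376, 312) = 8.
Track Bezout coefficients alongside the remainders: start with r₀ = 376 = a·1 + b·0 (s = 1, t = 0) and r₁ = 312 = a·0 + b·1 (s = 0, t = 1); each new remainder r_{k+1} = r_{k-1} − q_k·r_k inherits s_{k+1} = s_{k-1} − q_k·s_k, t_{k+1} = t_{k-1} − q_k·t_k, so r_k = a·s_k + b·t_k at every step:
  q = 1: r = 64, s = 1 − 1·0 = 1, t = 0 − 1·1 = -1  (check: 376·1 + 312·(-1) = 64)
  q = 4: r = 56, s = 0 − 4·1 = -4, t = 1 − 4·(-1) = 5  (check: 376·(-4) + 312·5 = 56)
  q = 1: r = 8, s = 1 − 1·(-4) = 5, t = -1 − 1·5 = -6  (check: 376·5 + 312·(-6) = 8)
The row with r = 8 (the gcd) gives the Bezout coefficients s = 5, t = -6.
Result: 376 · (5) + 312 · (-6) = 8.

gcd(376, 312) = 8; s = 5, t = -6 (check: 376·5 + 312·(-6) = 8).


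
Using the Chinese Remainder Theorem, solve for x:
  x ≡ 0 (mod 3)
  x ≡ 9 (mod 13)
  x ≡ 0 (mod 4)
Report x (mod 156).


Moduli 3, 13, 4 are pairwise coprime; by CRT there is a unique solution modulo M = 3 · 13 · 4 = 156.
Solve pairwise, accumulating the modulus:
  Start with x ≡ 0 (mod 3).
  Combine with x ≡ 9 (mod 13): since gcd(3, 13) = 1, we get a unique residue mod 39.
    Write x = 0 + 3·t and substitute into x ≡ 9 (mod 13): 3·t ≡ 9 − 0 = 9 (mod 13).
    The inverse of 3 mod 13 is 9 (since 3·9 = 27 = 2·13 + 1), so t ≡ 9·9 = 81 ≡ 3 (mod 13).
    Then x = 0 + 3·3 = 9, valid modulo lcm(3, 13) = 39: x ≡ 9 (mod 39).
  Combine with x ≡ 0 (mod 4): since gcd(39, 4) = 1, we get a unique residue mod 156.
    Write x = 9 + 39·t and substitute into x ≡ 0 (mod 4): 39·t ≡ 0 − 9 = -9 (mod 4).
    Reduce coefficients mod 4: 3·t ≡ 3 (mod 4).
    The inverse of 3 mod 4 is 3 (since 3·3 = 9 = 2·4 + 1), so t ≡ 3·3 = 9 ≡ 1 (mod 4).
    Then x = 9 + 39·1 = 48, valid modulo lcm(39, 4) = 156: x ≡ 48 (mod 156).
Verify: 48 mod 3 = 0 ✓, 48 mod 13 = 9 ✓, 48 mod 4 = 0 ✓.

x ≡ 48 (mod 156).


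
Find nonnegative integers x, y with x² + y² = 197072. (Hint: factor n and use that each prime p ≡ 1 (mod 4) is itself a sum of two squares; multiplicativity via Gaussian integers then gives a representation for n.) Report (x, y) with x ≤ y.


Step 1: Factor n = 197072 = 2^4 · 109 · 113.
Step 2: Check the mod-4 condition on each prime factor: 2 = 2 (special); 109 ≡ 1 (mod 4), exponent 1; 113 ≡ 1 (mod 4), exponent 1.
All primes ≡ 3 (mod 4) appear to even exponent (or don't appear), so by the two-squares theorem n IS expressible as a sum of two squares.
Step 3: Build a representation. Group n = k² · m with k = 4 and m = 109 · 113 = 12317 (a product of primes ≡ 1 (mod 4)); a representation of m scales to one of n via (k·x)² + (k·y)² = k²(x² + y²). Each prime p ≡ 1 (mod 4) is itself a sum of two squares; find a² by testing p − a² for a perfect square:
  109: 109 − 1² = 108, 109 − 2² = 105, 109 − 3² = 100 = 10² ⇒ 109 = 3² + 10².
  113: 113 − 1² = 112, 113 − 2² = 109, 113 − 3² = 104, 113 − 4² = 97, 113 − 5² = 88, 113 − 6² = 77, 113 − 7² = 64 = 8² ⇒ 113 = 7² + 8².
  Combine using the Brahmagupta–Fibonacci identity (a² + b²)(c² + d²) = (ac − bd)² + (ad + bc)² = (ac + bd)² + (ad − bc)²:
  109 · 113 = 12317: from (3² + 10²)(7² + 8²), take (3·7 − 10·8, 3·8 + 10·7) = (21 − 80, 24 + 70) = (-59, 94); dropping signs (only squares matter) gives (59, 94); check 59² + 94² = 3481 + 8836 = 12317 ✓.
  Scale by k = 4: (4·59, 4·94) = (236, 376).
Step 4: Order so x ≤ y and verify: 236² + 376² = 55696 + 141376 = 197072 = n. ✓

n = 197072 = 236² + 376² (one valid representation with x ≤ y).


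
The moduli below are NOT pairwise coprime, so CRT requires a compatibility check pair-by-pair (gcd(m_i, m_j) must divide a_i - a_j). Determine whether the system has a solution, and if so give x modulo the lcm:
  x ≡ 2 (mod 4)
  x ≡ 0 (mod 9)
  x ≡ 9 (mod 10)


Moduli 4, 9, 10 are not pairwise coprime, so CRT works modulo lcm(m_i) when all pairwise compatibility conditions hold.
Pairwise compatibility: gcd(m_i, m_j) must divide a_i - a_j for every pair.
Merge one congruence at a time:
  Start: x ≡ 2 (mod 4).
  Combine with x ≡ 0 (mod 9): gcd(4, 9) = 1; 0 - 2 = -2, which IS divisible by 1, so compatible.
    Write x = 2 + 4·t and substitute into x ≡ 0 (mod 9): 4·t ≡ 0 − 2 = -2 (mod 9).
    Reduce coefficients mod 9: 4·t ≡ 7 (mod 9).
    The inverse of 4 mod 9 is 7 (since 4·7 = 28 = 3·9 + 1), so t ≡ 7·7 = 49 ≡ 4 (mod 9).
    Then x = 2 + 4·4 = 18, valid modulo lcm(4, 9) = 36: x ≡ 18 (mod 36).
  Combine with x ≡ 9 (mod 10): gcd(36, 10) = 2, and 9 - 18 = -9 is NOT divisible by 2.
    ⇒ system is inconsistent (no integer solution).

No solution (the system is inconsistent).


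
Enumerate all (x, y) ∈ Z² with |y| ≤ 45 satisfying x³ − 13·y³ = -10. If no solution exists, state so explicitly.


The equation is x³ - 13y³ = -10. For fixed y, x³ = 13·y³ − 10, so a solution requires the RHS to be a perfect cube.
Strategy: iterate y from -45 to 45, compute RHS = 13·y³ − 10, and check whether it is a (positive or negative) perfect cube.
Check small values of y:
  y = 0: RHS = -10 is not a perfect cube.
  y = 1: RHS = 3 is not a perfect cube.
  y = -1: RHS = -23 is not a perfect cube.
  y = 2: RHS = 94 is not a perfect cube.
  y = -2: RHS = -114 is not a perfect cube.
  y = 3: RHS = 341 is not a perfect cube.
  y = -3: RHS = -361 is not a perfect cube.
Continuing the search up to |y| = 45 finds no solutions either.
No (x, y) in the scanned range satisfies the equation.

No integer solutions with |y| ≤ 45.


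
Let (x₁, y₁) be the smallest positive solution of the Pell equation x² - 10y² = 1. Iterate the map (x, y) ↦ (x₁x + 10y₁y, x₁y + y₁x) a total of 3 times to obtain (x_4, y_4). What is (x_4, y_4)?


Step 1: Find the fundamental solution (x₁, y₁) of x² - 10y² = 1.
  Expand √10 as a continued fraction. a₀ = ⌊√10⌋ = 3; iterate m_{k+1} = d_k·a_k − m_k, d_{k+1} = (10 − m_{k+1}²)/d_k, a_{k+1} = ⌊(a₀ + m_{k+1})/d_{k+1}⌋ (starting m₀ = 0, d₀ = 1), with convergents p_k = a_k·p_{k-1} + p_{k-2}, q_k = a_k·q_{k-1} + q_{k-2} (p₋₁ = 1, q₋₁ = 0):
  k = 0: a₀ = 3; p₀/q₀ = 3/1; p₀² − 10·q₀² = 9 − 10 = -1.
  k = 1: m = 3, d = 1, a = ⌊(3 + 3)/1⌋ = 6; p/q = (6·3 + 1)/(6·1 + 0) = 19/6; p² − 10·q² = 361 − 360 = 1.
  The first convergent with p² − 10·q² = 1 gives the fundamental solution (x₁, y₁) = (19, 6).
Step 2: Apply the recurrence (x_{n+1}, y_{n+1}) = (x₁x_n + 10y₁y_n, x₁y_n + y₁x_n) repeatedly.
  From (x_1, y_1) = (19, 6): x_2 = 19·19 + 10·6·6 = 721; y_2 = 19·6 + 6·19 = 228.
  From (x_2, y_2) = (721, 228): x_3 = 19·721 + 10·6·228 = 27379; y_3 = 19·228 + 6·721 = 8658.
  From (x_3, y_3) = (27379, 8658): x_4 = 19·27379 + 10·6·8658 = 1039681; y_4 = 19·8658 + 6·27379 = 328776.
Step 3: Verify x_4² - 10·y_4² = 1080936581761 - 1080936581760 = 1 (should be 1). ✓

(x_1, y_1) = (19, 6); (x_4, y_4) = (1039681, 328776).


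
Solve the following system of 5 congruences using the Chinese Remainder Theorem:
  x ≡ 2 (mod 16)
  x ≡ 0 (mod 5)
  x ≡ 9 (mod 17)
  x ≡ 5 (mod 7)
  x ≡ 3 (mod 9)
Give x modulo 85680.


Product of moduli M = 16 · 5 · 17 · 7 · 9 = 85680.
Merge one congruence at a time:
  Start: x ≡ 2 (mod 16).
  Combine with x ≡ 0 (mod 5); new modulus lcm = 80.
    Write x = 2 + 16·t and substitute into x ≡ 0 (mod 5): 16·t ≡ 0 − 2 = -2 (mod 5).
    Reduce coefficients mod 5: 1·t ≡ 3 (mod 5).
    So t ≡ 3 (mod 5).
    Then x = 2 + 16·3 = 50, valid modulo lcm(16, 5) = 80: x ≡ 50 (mod 80).
  Combine with x ≡ 9 (mod 17); new modulus lcm = 1360.
    Write x = 50 + 80·t and substitute into x ≡ 9 (mod 17): 80·t ≡ 9 − 50 = -41 (mod 17).
    Reduce coefficients mod 17: 12·t ≡ 10 (mod 17).
    The inverse of 12 mod 17 is 10 (since 12·10 = 120 = 7·17 + 1), so t ≡ 10·10 = 100 ≡ 15 (mod 17).
    Then x = 50 + 80·15 = 1250, valid modulo lcm(80, 17) = 1360: x ≡ 1250 (mod 1360).
  Combine with x ≡ 5 (mod 7); new modulus lcm = 9520.
    Write x = 1250 + 1360·t and substitute into x ≡ 5 (mod 7): 1360·t ≡ 5 − 1250 = -1245 (mod 7).
    Reduce coefficients mod 7: 2·t ≡ 1 (mod 7).
    The inverse of 2 mod 7 is 4 (since 2·4 = 8 = 1·7 + 1), so t ≡ 4·1 = 4 ≡ 4 (mod 7).
    Then x = 1250 + 1360·4 = 6690, valid modulo lcm(1360, 7) = 9520: x ≡ 6690 (mod 9520).
  Combine with x ≡ 3 (mod 9); new modulus lcm = 85680.
    Write x = 6690 + 9520·t and substitute into x ≡ 3 (mod 9): 9520·t ≡ 3 − 6690 = -6687 (mod 9).
    Reduce coefficients mod 9: 7·t ≡ 0 (mod 9).
    The inverse of 7 mod 9 is 4 (since 7·4 = 28 = 3·9 + 1), so t ≡ 4·0 = 0 ≡ 0 (mod 9).
    Then x = 6690 + 9520·0 = 6690, valid modulo lcm(9520, 9) = 85680: x ≡ 6690 (mod 85680).
Verify against each original: 6690 mod 16 = 2, 6690 mod 5 = 0, 6690 mod 17 = 9, 6690 mod 7 = 5, 6690 mod 9 = 3.

x ≡ 6690 (mod 85680).


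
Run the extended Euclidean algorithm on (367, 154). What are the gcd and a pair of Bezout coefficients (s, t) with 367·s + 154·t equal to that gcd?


Euclidean algorithm on (367, 154) — divide until remainder is 0:
  367 = 2 · 154 + 59
  154 = 2 · 59 + 36
  59 = 1 · 36 + 23
  36 = 1 · 23 + 13
  23 = 1 · 13 + 10
  13 = 1 · 10 + 3
  10 = 3 · 3 + 1
  3 = 3 · 1 + 0
gcd(367, 154) = 1.
Track Bezout coefficients alongside the remainders: start with r₀ = 367 = a·1 + b·0 (s = 1, t = 0) and r₁ = 154 = a·0 + b·1 (s = 0, t = 1); each new remainder r_{k+1} = r_{k-1} − q_k·r_k inherits s_{k+1} = s_{k-1} − q_k·s_k, t_{k+1} = t_{k-1} − q_k·t_k, so r_k = a·s_k + b·t_k at every step:
  q = 2: r = 59, s = 1 − 2·0 = 1, t = 0 − 2·1 = -2  (check: 367·1 + 154·(-2) = 59)
  q = 2: r = 36, s = 0 − 2·1 = -2, t = 1 − 2·(-2) = 5  (check: 367·(-2) + 154·5 = 36)
  q = 1: r = 23, s = 1 − 1·(-2) = 3, t = -2 − 1·5 = -7  (check: 367·3 + 154·(-7) = 23)
  q = 1: r = 13, s = -2 − 1·3 = -5, t = 5 − 1·(-7) = 12  (check: 367·(-5) + 154·12 = 13)
  q = 1: r = 10, s = 3 − 1·(-5) = 8, t = -7 − 1·12 = -19  (check: 367·8 + 154·(-19) = 10)
  q = 1: r = 3, s = -5 − 1·8 = -13, t = 12 − 1·(-19) = 31  (check: 367·(-13) + 154·31 = 3)
  q = 3: r = 1, s = 8 − 3·(-13) = 47, t = -19 − 3·31 = -112  (check: 367·47 + 154·(-112) = 1)
The row with r = 1 (the gcd) gives the Bezout coefficients s = 47, t = -112.
Result: 367 · (47) + 154 · (-112) = 1.

gcd(367, 154) = 1; s = 47, t = -112 (check: 367·47 + 154·(-112) = 1).


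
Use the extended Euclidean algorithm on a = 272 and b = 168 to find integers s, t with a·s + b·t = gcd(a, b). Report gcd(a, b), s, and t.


Euclidean algorithm on (272, 168) — divide until remainder is 0:
  272 = 1 · 168 + 104
  168 = 1 · 104 + 64
  104 = 1 · 64 + 40
  64 = 1 · 40 + 24
  40 = 1 · 24 + 16
  24 = 1 · 16 + 8
  16 = 2 · 8 + 0
gcd(272, 168) = 8.
Track Bezout coefficients alongside the remainders: start with r₀ = 272 = a·1 + b·0 (s = 1, t = 0) and r₁ = 168 = a·0 + b·1 (s = 0, t = 1); each new remainder r_{k+1} = r_{k-1} − q_k·r_k inherits s_{k+1} = s_{k-1} − q_k·s_k, t_{k+1} = t_{k-1} − q_k·t_k, so r_k = a·s_k + b·t_k at every step:
  q = 1: r = 104, s = 1 − 1·0 = 1, t = 0 − 1·1 = -1  (check: 272·1 + 168·(-1) = 104)
  q = 1: r = 64, s = 0 − 1·1 = -1, t = 1 − 1·(-1) = 2  (check: 272·(-1) + 168·2 = 64)
  q = 1: r = 40, s = 1 − 1·(-1) = 2, t = -1 − 1·2 = -3  (check: 272·2 + 168·(-3) = 40)
  q = 1: r = 24, s = -1 − 1·2 = -3, t = 2 − 1·(-3) = 5  (check: 272·(-3) + 168·5 = 24)
  q = 1: r = 16, s = 2 − 1·(-3) = 5, t = -3 − 1·5 = -8  (check: 272·5 + 168·(-8) = 16)
  q = 1: r = 8, s = -3 − 1·5 = -8, t = 5 − 1·(-8) = 13  (check: 272·(-8) + 168·13 = 8)
The row with r = 8 (the gcd) gives the Bezout coefficients s = -8, t = 13.
Result: 272 · (-8) + 168 · (13) = 8.

gcd(272, 168) = 8; s = -8, t = 13 (check: 272·(-8) + 168·13 = 8).


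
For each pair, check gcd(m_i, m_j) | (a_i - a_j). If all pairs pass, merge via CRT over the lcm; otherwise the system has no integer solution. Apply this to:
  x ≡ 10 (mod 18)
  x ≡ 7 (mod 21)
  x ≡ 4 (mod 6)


Moduli 18, 21, 6 are not pairwise coprime, so CRT works modulo lcm(m_i) when all pairwise compatibility conditions hold.
Pairwise compatibility: gcd(m_i, m_j) must divide a_i - a_j for every pair.
Merge one congruence at a time:
  Start: x ≡ 10 (mod 18).
  Combine with x ≡ 7 (mod 21): gcd(18, 21) = 3; 7 - 10 = -3, which IS divisible by 3, so compatible.
    Write x = 10 + 18·t and substitute into x ≡ 7 (mod 21): 18·t ≡ 7 − 10 = -3 (mod 21).
    Divide the congruence (and modulus) by g = 3: 6·t ≡ -1 (mod 7).
    Reduce coefficients mod 7: 6·t ≡ 6 (mod 7).
    The inverse of 6 mod 7 is 6 (since 6·6 = 36 = 5·7 + 1), so t ≡ 6·6 = 36 ≡ 1 (mod 7).
    Then x = 10 + 18·1 = 28, valid modulo lcm(18, 21) = 126: x ≡ 28 (mod 126).
  Combine with x ≡ 4 (mod 6): gcd(126, 6) = 6; 4 - 28 = -24, which IS divisible by 6, so compatible.
    Write x = 28 + 126·t and substitute into x ≡ 4 (mod 6): 126·t ≡ 4 − 28 = -24 (mod 6).
    Divide the congruence (and modulus) by g = 6: 21·t ≡ -4 (mod 1).
    Modulo 1 every t works; take t = 0.
    Then x = 28 + 126·0 = 28, valid modulo lcm(126, 6) = 126: x ≡ 28 (mod 126).
Verify: 28 mod 18 = 10, 28 mod 21 = 7, 28 mod 6 = 4.

x ≡ 28 (mod 126).


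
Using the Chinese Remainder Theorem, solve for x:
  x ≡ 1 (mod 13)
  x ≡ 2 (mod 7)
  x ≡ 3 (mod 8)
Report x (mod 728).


Moduli 13, 7, 8 are pairwise coprime; by CRT there is a unique solution modulo M = 13 · 7 · 8 = 728.
Solve pairwise, accumulating the modulus:
  Start with x ≡ 1 (mod 13).
  Combine with x ≡ 2 (mod 7): since gcd(13, 7) = 1, we get a unique residue mod 91.
    Write x = 1 + 13·t and substitute into x ≡ 2 (mod 7): 13·t ≡ 2 − 1 = 1 (mod 7).
    Reduce coefficients mod 7: 6·t ≡ 1 (mod 7).
    The inverse of 6 mod 7 is 6 (since 6·6 = 36 = 5·7 + 1), so t ≡ 6·1 = 6 ≡ 6 (mod 7).
    Then x = 1 + 13·6 = 79, valid modulo lcm(13, 7) = 91: x ≡ 79 (mod 91).
  Combine with x ≡ 3 (mod 8): since gcd(91, 8) = 1, we get a unique residue mod 728.
    Write x = 79 + 91·t and substitute into x ≡ 3 (mod 8): 91·t ≡ 3 − 79 = -76 (mod 8).
    Reduce coefficients mod 8: 3·t ≡ 4 (mod 8).
    The inverse of 3 mod 8 is 3 (since 3·3 = 9 = 1·8 + 1), so t ≡ 3·4 = 12 ≡ 4 (mod 8).
    Then x = 79 + 91·4 = 443, valid modulo lcm(91, 8) = 728: x ≡ 443 (mod 728).
Verify: 443 mod 13 = 1 ✓, 443 mod 7 = 2 ✓, 443 mod 8 = 3 ✓.

x ≡ 443 (mod 728).


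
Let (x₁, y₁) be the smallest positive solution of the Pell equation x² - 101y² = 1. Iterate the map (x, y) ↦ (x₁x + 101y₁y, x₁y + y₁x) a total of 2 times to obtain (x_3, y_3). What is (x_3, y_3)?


Step 1: Find the fundamental solution (x₁, y₁) of x² - 101y² = 1.
  Expand √101 as a continued fraction. a₀ = ⌊√101⌋ = 10; iterate m_{k+1} = d_k·a_k − m_k, d_{k+1} = (101 − m_{k+1}²)/d_k, a_{k+1} = ⌊(a₀ + m_{k+1})/d_{k+1}⌋ (starting m₀ = 0, d₀ = 1), with convergents p_k = a_k·p_{k-1} + p_{k-2}, q_k = a_k·q_{k-1} + q_{k-2} (p₋₁ = 1, q₋₁ = 0):
  k = 0: a₀ = 10; p₀/q₀ = 10/1; p₀² − 101·q₀² = 100 − 101 = -1.
  k = 1: m = 10, d = 1, a = ⌊(10 + 10)/1⌋ = 20; p/q = (20·10 + 1)/(20·1 + 0) = 201/20; p² − 101·q² = 40401 − 40400 = 1.
  The first convergent with p² − 101·q² = 1 gives the fundamental solution (x₁, y₁) = (201, 20).
Step 2: Apply the recurrence (x_{n+1}, y_{n+1}) = (x₁x_n + 101y₁y_n, x₁y_n + y₁x_n) repeatedly.
  From (x_1, y_1) = (201, 20): x_2 = 201·201 + 101·20·20 = 80801; y_2 = 201·20 + 20·201 = 8040.
  From (x_2, y_2) = (80801, 8040): x_3 = 201·80801 + 101·20·8040 = 32481801; y_3 = 201·8040 + 20·80801 = 3232060.
Step 3: Verify x_3² - 101·y_3² = 1055067396203601 - 1055067396203600 = 1 (should be 1). ✓

(x_1, y_1) = (201, 20); (x_3, y_3) = (32481801, 3232060).


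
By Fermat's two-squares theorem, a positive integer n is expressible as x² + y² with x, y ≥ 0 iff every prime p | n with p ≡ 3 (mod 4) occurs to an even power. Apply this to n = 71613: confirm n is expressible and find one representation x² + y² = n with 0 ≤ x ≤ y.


Step 1: Factor n = 71613 = 3^2 · 73 · 109.
Step 2: Check the mod-4 condition on each prime factor: 3 ≡ 3 (mod 4), exponent 2 (must be even); 73 ≡ 1 (mod 4), exponent 1; 109 ≡ 1 (mod 4), exponent 1.
All primes ≡ 3 (mod 4) appear to even exponent (or don't appear), so by the two-squares theorem n IS expressible as a sum of two squares.
Step 3: Build a representation. Group n = k² · m with k = 3 and m = 73 · 109 = 7957 (a product of primes ≡ 1 (mod 4)); a representation of m scales to one of n via (k·x)² + (k·y)² = k²(x² + y²). Each prime p ≡ 1 (mod 4) is itself a sum of two squares; find a² by testing p − a² for a perfect square:
  73: 73 − 1² = 72, 73 − 2² = 69, 73 − 3² = 64 = 8² ⇒ 73 = 3² + 8².
  109: 109 − 1² = 108, 109 − 2² = 105, 109 − 3² = 100 = 10² ⇒ 109 = 3² + 10².
  Combine using the Brahmagupta–Fibonacci identity (a² + b²)(c² + d²) = (ac − bd)² + (ad + bc)² = (ac + bd)² + (ad − bc)²:
  73 · 109 = 7957: from (3² + 8²)(3² + 10²), take (3·3 − 8·10, 3·10 + 8·3) = (9 − 80, 30 + 24) = (-71, 54); dropping signs (only squares matter) gives (71, 54); check 71² + 54² = 5041 + 2916 = 7957 ✓.
  Scale by k = 3: (3·71, 3·54) = (213, 162).
Step 4: Order so x ≤ y and verify: 162² + 213² = 26244 + 45369 = 71613 = n. ✓

n = 71613 = 162² + 213² (one valid representation with x ≤ y).


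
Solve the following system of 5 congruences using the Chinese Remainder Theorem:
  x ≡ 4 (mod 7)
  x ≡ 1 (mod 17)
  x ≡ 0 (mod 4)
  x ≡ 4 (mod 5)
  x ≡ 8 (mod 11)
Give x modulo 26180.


Product of moduli M = 7 · 17 · 4 · 5 · 11 = 26180.
Merge one congruence at a time:
  Start: x ≡ 4 (mod 7).
  Combine with x ≡ 1 (mod 17); new modulus lcm = 119.
    Write x = 4 + 7·t and substitute into x ≡ 1 (mod 17): 7·t ≡ 1 − 4 = -3 (mod 17).
    Reduce coefficients mod 17: 7·t ≡ 14 (mod 17).
    The inverse of 7 mod 17 is 5 (since 7·5 = 35 = 2·17 + 1), so t ≡ 5·14 = 70 ≡ 2 (mod 17).
    Then x = 4 + 7·2 = 18, valid modulo lcm(7, 17) = 119: x ≡ 18 (mod 119).
  Combine with x ≡ 0 (mod 4); new modulus lcm = 476.
    Write x = 18 + 119·t and substitute into x ≡ 0 (mod 4): 119·t ≡ 0 − 18 = -18 (mod 4).
    Reduce coefficients mod 4: 3·t ≡ 2 (mod 4).
    The inverse of 3 mod 4 is 3 (since 3·3 = 9 = 2·4 + 1), so t ≡ 3·2 = 6 ≡ 2 (mod 4).
    Then x = 18 + 119·2 = 256, valid modulo lcm(119, 4) = 476: x ≡ 256 (mod 476).
  Combine with x ≡ 4 (mod 5); new modulus lcm = 2380.
    Write x = 256 + 476·t and substitute into x ≡ 4 (mod 5): 476·t ≡ 4 − 256 = -252 (mod 5).
    Reduce coefficients mod 5: 1·t ≡ 3 (mod 5).
    So t ≡ 3 (mod 5).
    Then x = 256 + 476·3 = 1684, valid modulo lcm(476, 5) = 2380: x ≡ 1684 (mod 2380).
  Combine with x ≡ 8 (mod 11); new modulus lcm = 26180.
    Write x = 1684 + 2380·t and substitute into x ≡ 8 (mod 11): 2380·t ≡ 8 − 1684 = -1676 (mod 11).
    Reduce coefficients mod 11: 4·t ≡ 7 (mod 11).
    The inverse of 4 mod 11 is 3 (since 4·3 = 12 = 1·11 + 1), so t ≡ 3·7 = 21 ≡ 10 (mod 11).
    Then x = 1684 + 2380·10 = 25484, valid modulo lcm(2380, 11) = 26180: x ≡ 25484 (mod 26180).
Verify against each original: 25484 mod 7 = 4, 25484 mod 17 = 1, 25484 mod 4 = 0, 25484 mod 5 = 4, 25484 mod 11 = 8.

x ≡ 25484 (mod 26180).


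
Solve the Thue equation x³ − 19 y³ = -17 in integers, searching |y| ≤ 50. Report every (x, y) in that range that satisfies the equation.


The equation is x³ - 19y³ = -17. For fixed y, x³ = 19·y³ − 17, so a solution requires the RHS to be a perfect cube.
Strategy: iterate y from -50 to 50, compute RHS = 19·y³ − 17, and check whether it is a (positive or negative) perfect cube.
Check small values of y:
  y = 0: RHS = -17 is not a perfect cube.
  y = 1: RHS = 2 is not a perfect cube.
  y = -1: RHS = -36 is not a perfect cube.
  y = 2: RHS = 135 is not a perfect cube.
  y = -2: RHS = -169 is not a perfect cube.
  y = 3: RHS = 496 is not a perfect cube.
  y = -3: RHS = -530 is not a perfect cube.
Continuing the search up to |y| = 50 finds no solutions either.
No (x, y) in the scanned range satisfies the equation.

No integer solutions with |y| ≤ 50.


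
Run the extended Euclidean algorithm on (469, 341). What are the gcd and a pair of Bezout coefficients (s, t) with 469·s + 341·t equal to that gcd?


Euclidean algorithm on (469, 341) — divide until remainder is 0:
  469 = 1 · 341 + 128
  341 = 2 · 128 + 85
  128 = 1 · 85 + 43
  85 = 1 · 43 + 42
  43 = 1 · 42 + 1
  42 = 42 · 1 + 0
gcd(469, 341) = 1.
Track Bezout coefficients alongside the remainders: start with r₀ = 469 = a·1 + b·0 (s = 1, t = 0) and r₁ = 341 = a·0 + b·1 (s = 0, t = 1); each new remainder r_{k+1} = r_{k-1} − q_k·r_k inherits s_{k+1} = s_{k-1} − q_k·s_k, t_{k+1} = t_{k-1} − q_k·t_k, so r_k = a·s_k + b·t_k at every step:
  q = 1: r = 128, s = 1 − 1·0 = 1, t = 0 − 1·1 = -1  (check: 469·1 + 341·(-1) = 128)
  q = 2: r = 85, s = 0 − 2·1 = -2, t = 1 − 2·(-1) = 3  (check: 469·(-2) + 341·3 = 85)
  q = 1: r = 43, s = 1 − 1·(-2) = 3, t = -1 − 1·3 = -4  (check: 469·3 + 341·(-4) = 43)
  q = 1: r = 42, s = -2 − 1·3 = -5, t = 3 − 1·(-4) = 7  (check: 469·(-5) + 341·7 = 42)
  q = 1: r = 1, s = 3 − 1·(-5) = 8, t = -4 − 1·7 = -11  (check: 469·8 + 341·(-11) = 1)
The row with r = 1 (the gcd) gives the Bezout coefficients s = 8, t = -11.
Result: 469 · (8) + 341 · (-11) = 1.

gcd(469, 341) = 1; s = 8, t = -11 (check: 469·8 + 341·(-11) = 1).


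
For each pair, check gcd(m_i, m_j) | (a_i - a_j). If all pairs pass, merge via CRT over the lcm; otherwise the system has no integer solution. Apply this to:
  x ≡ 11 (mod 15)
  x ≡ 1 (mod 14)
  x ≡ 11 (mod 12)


Moduli 15, 14, 12 are not pairwise coprime, so CRT works modulo lcm(m_i) when all pairwise compatibility conditions hold.
Pairwise compatibility: gcd(m_i, m_j) must divide a_i - a_j for every pair.
Merge one congruence at a time:
  Start: x ≡ 11 (mod 15).
  Combine with x ≡ 1 (mod 14): gcd(15, 14) = 1; 1 - 11 = -10, which IS divisible by 1, so compatible.
    Write x = 11 + 15·t and substitute into x ≡ 1 (mod 14): 15·t ≡ 1 − 11 = -10 (mod 14).
    Reduce coefficients mod 14: 1·t ≡ 4 (mod 14).
    So t ≡ 4 (mod 14).
    Then x = 11 + 15·4 = 71, valid modulo lcm(15, 14) = 210: x ≡ 71 (mod 210).
  Combine with x ≡ 11 (mod 12): gcd(210, 12) = 6; 11 - 71 = -60, which IS divisible by 6, so compatible.
    Write x = 71 + 210·t and substitute into x ≡ 11 (mod 12): 210·t ≡ 11 − 71 = -60 (mod 12).
    Divide the congruence (and modulus) by g = 6: 35·t ≡ -10 (mod 2).
    Reduce coefficients mod 2: 1·t ≡ 0 (mod 2).
    So t ≡ 0 (mod 2).
    Then x = 71 + 210·0 = 71, valid modulo lcm(210, 12) = 420: x ≡ 71 (mod 420).
Verify: 71 mod 15 = 11, 71 mod 14 = 1, 71 mod 12 = 11.

x ≡ 71 (mod 420).


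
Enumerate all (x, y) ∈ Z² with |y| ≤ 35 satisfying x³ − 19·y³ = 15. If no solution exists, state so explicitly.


The equation is x³ - 19y³ = 15. For fixed y, x³ = 19·y³ + 15, so a solution requires the RHS to be a perfect cube.
Strategy: iterate y from -35 to 35, compute RHS = 19·y³ + 15, and check whether it is a (positive or negative) perfect cube.
Check small values of y:
  y = 0: RHS = 15 is not a perfect cube.
  y = 1: RHS = 34 is not a perfect cube.
  y = -1: RHS = -4 is not a perfect cube.
  y = 2: RHS = 167 is not a perfect cube.
  y = -2: RHS = -137 is not a perfect cube.
  y = 3: RHS = 528 is not a perfect cube.
  y = -3: RHS = -498 is not a perfect cube.
Continuing the search up to |y| = 35 finds no solutions either.
No (x, y) in the scanned range satisfies the equation.

No integer solutions with |y| ≤ 35.
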